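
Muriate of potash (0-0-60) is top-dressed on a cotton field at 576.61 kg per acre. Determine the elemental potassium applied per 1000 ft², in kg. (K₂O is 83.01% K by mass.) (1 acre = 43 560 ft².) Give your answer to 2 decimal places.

K₂O per acre = 576.61 × 60% = 345.966 kg.
Elemental K = 345.966 × 0.8301 = 287.186 kg per acre.
Convert to per 1000 ft²: 287.186 × 0.0229568 = 6.59289 kg.

6.59 kg K per thousand sq ft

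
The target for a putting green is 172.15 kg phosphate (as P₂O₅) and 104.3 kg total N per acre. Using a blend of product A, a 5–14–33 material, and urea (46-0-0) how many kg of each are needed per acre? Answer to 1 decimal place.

1229.6 kg product A, 93.1 kg urea

With a, b = kg per acre of product A and urea:
P₂O₅: 0.14·a + 0·b = 172.15
N: 0.05·a + 0.46·b = 104.3
From row1: a = (172.15 − 0·b) / 0.14.
Into row2: 0.05·(172.15 − 0·b)/0.14 + 0.46·b = 104.3 → b = 93.0823, a = 1229.64.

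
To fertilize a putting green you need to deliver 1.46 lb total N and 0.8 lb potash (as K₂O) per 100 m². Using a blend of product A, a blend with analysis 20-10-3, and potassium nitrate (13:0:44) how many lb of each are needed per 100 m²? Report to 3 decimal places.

6.402 lb product A, 1.382 lb potassium nitrate

Let a = lb of product A, b = lb of potassium nitrate (per 100 m²).
N: 0.2·a + 0.13·b = 1.46
K₂O: 0.03·a + 0.44·b = 0.8
Solving simultaneously: a = 6.4019, b = 1.38169.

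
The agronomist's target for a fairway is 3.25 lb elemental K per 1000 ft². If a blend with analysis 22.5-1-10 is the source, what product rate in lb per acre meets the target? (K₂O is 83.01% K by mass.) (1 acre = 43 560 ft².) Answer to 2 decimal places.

As K₂O: 3.25 / 0.8301 = 3.91519 lb per 1000 ft².
Product per 1000 ft² = 3.91519 / 10% = 39.1519 lb.
Convert to per acre: 39.1519 × 43.56 = 1705.457 lb.

1705.46 lb of product per acre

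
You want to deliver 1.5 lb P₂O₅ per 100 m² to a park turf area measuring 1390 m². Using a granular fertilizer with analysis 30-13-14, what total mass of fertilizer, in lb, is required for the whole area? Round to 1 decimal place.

160.4 lb

Product per 100 m² = 1.5 / 13% = 11.5385 lb.
Total product = 11.5385 × 1390 / 100 = 160.385 lb.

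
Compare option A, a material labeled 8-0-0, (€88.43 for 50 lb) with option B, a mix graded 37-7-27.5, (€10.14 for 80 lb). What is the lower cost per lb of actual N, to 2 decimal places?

€0.34 per lb N (option B)

option A: N per bag = 50 × 8% = 4 lb; cost = 88.43 / 4 = €22.1075/lb N.
option B: N per bag = 80 × 37% = 29.6 lb; cost = 10.14 / 29.6 = €0.3426/lb N.
option B is cheaper.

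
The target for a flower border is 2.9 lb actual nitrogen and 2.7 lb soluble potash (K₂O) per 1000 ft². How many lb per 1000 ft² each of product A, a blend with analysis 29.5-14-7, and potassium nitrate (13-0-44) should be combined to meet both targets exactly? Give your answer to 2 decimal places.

With a, b = lb per 1000 ft² of product A and potassium nitrate:
N: 0.295·a + 0.13·b = 2.9
K₂O: 0.07·a + 0.44·b = 2.7
Eliminate a: (row1) − 0.295/0.07·(row2) → -1.72429·b = -8.47857, so b = 4.91715.
Back-substitute: a = (2.9 − 0.13·4.91715) / 0.295 = 7.66363.

7.66 lb product A, 4.92 lb potassium nitrate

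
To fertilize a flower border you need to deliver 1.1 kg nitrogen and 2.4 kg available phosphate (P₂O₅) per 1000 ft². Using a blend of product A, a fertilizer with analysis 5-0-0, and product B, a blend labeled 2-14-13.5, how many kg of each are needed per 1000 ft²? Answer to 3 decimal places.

Let a = kg of product A, b = kg of product B (per 1000 ft²).
N: 0.05·a + 0.02·b = 1.1
P₂O₅: 0·a + 0.14·b = 2.4
Solving simultaneously: a = 15.1429, b = 17.1429.

15.143 kg product A, 17.143 kg product B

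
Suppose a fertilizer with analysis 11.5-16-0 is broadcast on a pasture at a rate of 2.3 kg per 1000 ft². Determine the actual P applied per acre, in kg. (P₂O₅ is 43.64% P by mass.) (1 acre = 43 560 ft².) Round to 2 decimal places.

P₂O₅ per 1000 ft² = 2.3 × 16% = 0.368 kg.
Elemental P = 0.368 × 0.4364 = 0.160595 kg per 1000 ft².
Convert to per acre: 0.160595 × 43.56 = 6.99553 kg.

7.00 kg P per acre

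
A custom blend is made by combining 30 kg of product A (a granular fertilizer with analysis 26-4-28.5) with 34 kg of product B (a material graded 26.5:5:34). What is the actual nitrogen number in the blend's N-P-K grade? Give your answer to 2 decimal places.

Total mass = 30 + 34 = 64 kg.
N mass = 26%×30 + 26.5%×34 = 16.81 kg.
% N = 16.81 / 64 = 26.2656%.

26.27% N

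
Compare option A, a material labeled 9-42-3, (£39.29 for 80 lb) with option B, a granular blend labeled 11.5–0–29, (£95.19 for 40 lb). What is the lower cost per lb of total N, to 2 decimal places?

option A: N per bag = 80 × 9% = 7.2 lb; cost = 39.29 / 7.2 = £5.4569/lb N.
option B: N per bag = 40 × 11.5% = 4.6 lb; cost = 95.19 / 4.6 = £20.6935/lb N.
option A is cheaper.

£5.46 per lb N (option A)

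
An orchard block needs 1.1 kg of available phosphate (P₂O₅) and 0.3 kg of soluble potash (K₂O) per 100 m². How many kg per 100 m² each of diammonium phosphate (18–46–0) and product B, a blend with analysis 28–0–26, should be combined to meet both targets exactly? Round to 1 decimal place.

2.4 kg diammonium phosphate, 1.2 kg product B

Let a = kg of diammonium phosphate, b = kg of product B (per 100 m²).
P₂O₅: 0.46·a + 0·b = 1.1
K₂O: 0·a + 0.26·b = 0.3
Solving simultaneously: a = 2.3913, b = 1.15385.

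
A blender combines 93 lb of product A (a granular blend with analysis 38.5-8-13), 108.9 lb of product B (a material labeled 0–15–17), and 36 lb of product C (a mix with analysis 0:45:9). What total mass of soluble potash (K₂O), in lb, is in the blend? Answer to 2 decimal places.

K₂O mass = 13%×93 + 17%×108.9 + 9%×36 = 33.843 lb.

33.84 lb K₂O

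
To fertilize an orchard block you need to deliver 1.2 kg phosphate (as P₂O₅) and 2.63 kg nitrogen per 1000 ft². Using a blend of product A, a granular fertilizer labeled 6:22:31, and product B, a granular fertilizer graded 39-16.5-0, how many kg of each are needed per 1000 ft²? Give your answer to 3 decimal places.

0.449 kg product A, 6.675 kg product B

With a, b = kg per 1000 ft² of product A and product B:
P₂O₅: 0.22·a + 0.165·b = 1.2
N: 0.06·a + 0.39·b = 2.63
Eliminate a: (row1) − 0.22/0.06·(row2) → -1.265·b = -8.44333, so b = 6.67457.
Back-substitute: a = (1.2 − 0.165·6.67457) / 0.22 = 0.448617.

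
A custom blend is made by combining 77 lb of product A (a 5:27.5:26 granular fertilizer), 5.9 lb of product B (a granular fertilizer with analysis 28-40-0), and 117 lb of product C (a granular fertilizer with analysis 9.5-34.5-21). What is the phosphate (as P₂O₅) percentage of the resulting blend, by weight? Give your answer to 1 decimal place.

32.0% P₂O₅

Total mass = 77 + 5.9 + 117 = 199.9 lb.
P₂O₅ mass = 27.5%×77 + 40%×5.9 + 34.5%×117 = 63.9 lb.
% P₂O₅ = 63.9 / 199.9 = 31.966%.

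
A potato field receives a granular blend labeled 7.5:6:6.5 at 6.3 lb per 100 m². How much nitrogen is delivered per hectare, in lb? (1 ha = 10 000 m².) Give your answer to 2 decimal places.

47.25 lb N per hectare

nitrogen per 100 m² = 6.3 × 7.5% = 0.4725 lb.
Convert to per hectare: 0.4725 × 100 = 47.25 lb.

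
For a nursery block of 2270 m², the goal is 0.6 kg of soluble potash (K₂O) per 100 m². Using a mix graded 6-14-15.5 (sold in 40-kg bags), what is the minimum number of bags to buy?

3 bags

Product per 100 m² = 0.6 / 15.5% = 3.87097 kg.
Total product = 3.87097 × 2270 / 100 = 87.871 kg.
Bags = ⌈87.871 / 40⌉ = 3.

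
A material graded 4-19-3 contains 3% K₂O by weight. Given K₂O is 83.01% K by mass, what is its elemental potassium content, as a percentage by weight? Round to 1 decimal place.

2.5% K

%K = 3 × 0.8301 = 2.4903%.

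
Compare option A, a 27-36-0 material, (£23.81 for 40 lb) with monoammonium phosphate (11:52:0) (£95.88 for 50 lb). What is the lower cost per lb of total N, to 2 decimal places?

option A: N per bag = 40 × 27% = 10.8 lb; cost = 23.81 / 10.8 = £2.2046/lb N.
monoammonium phosphate: N per bag = 50 × 11% = 5.5 lb; cost = 95.88 / 5.5 = £17.4327/lb N.
option A is cheaper.

£2.20 per lb N (option A)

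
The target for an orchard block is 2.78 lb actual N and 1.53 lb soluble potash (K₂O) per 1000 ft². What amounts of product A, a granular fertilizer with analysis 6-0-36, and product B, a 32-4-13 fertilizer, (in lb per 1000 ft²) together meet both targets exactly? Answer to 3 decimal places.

1.194 lb product A, 8.464 lb product B

Per-1000 ft² balance (a = product A, b = product B):
N: 0.06·a + 0.32·b = 2.78
K₂O: 0.36·a + 0.13·b = 1.53
Eliminate b: (row1) − 0.32/0.13·(row2) → -0.826154·a = -0.986154, so a = 1.19367.
Then b = (1.53 − 0.36·1.19367) / 0.13 = 8.46369.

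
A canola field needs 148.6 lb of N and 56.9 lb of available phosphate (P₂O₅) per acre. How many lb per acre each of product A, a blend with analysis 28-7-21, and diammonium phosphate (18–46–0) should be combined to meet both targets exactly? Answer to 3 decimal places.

Per-acre balance (a = product A, b = diammonium phosphate):
N: 0.28·a + 0.18·b = 148.6
P₂O₅: 0.07·a + 0.46·b = 56.9
Eliminate b: (row1) − 0.18/0.46·(row2) → 0.252609·a = 126.335, so a = 500.12048.
Then b = (56.9 − 0.07·500.12048) / 0.46 = 47.5904.

500.120 lb product A, 47.590 lb diammonium phosphate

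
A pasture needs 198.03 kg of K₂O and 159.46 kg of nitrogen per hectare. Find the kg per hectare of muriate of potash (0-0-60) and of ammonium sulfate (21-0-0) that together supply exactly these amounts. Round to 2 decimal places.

330.05 kg muriate of potash, 759.33 kg ammonium sulfate

Per-hectare balance (a = muriate of potash, b = ammonium sulfate):
K₂O: 0.6·a + 0·b = 198.03
N: 0·a + 0.21·b = 159.46
Solving simultaneously: a = 330.05, b = 759.333.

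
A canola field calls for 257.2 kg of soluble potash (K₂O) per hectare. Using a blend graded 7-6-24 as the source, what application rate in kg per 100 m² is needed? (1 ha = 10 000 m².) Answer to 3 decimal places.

Product per hectare = 257.2 / 24% = 1071.67 kg.
Convert to per 100 m²: 1071.67 × 0.01 = 10.7167 kg.

10.717 kg of product per hundred sq m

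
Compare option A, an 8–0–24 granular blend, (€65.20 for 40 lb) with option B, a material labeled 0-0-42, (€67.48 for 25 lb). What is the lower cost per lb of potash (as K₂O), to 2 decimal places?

€6.43 per lb K₂O (option B)

option A: K₂O per bag = 40 × 24% = 9.6 lb; cost = 65.20 / 9.6 = €6.7917/lb K₂O.
option B: K₂O per bag = 25 × 42% = 10.5 lb; cost = 67.48 / 10.5 = €6.4267/lb K₂O.
option B is cheaper.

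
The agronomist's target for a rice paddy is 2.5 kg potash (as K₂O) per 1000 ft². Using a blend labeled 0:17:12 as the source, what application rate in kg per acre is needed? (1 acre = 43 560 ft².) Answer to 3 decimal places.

907.500 kg of product per acre

Product per 1000 ft² = 2.5 / 12% = 20.8333 kg.
Convert to per acre: 20.8333 × 43.56 = 907.5 kg.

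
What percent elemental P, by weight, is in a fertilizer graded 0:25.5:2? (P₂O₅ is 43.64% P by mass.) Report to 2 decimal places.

11.13% P

%P = 25.5 × 0.4364 = 11.1282%.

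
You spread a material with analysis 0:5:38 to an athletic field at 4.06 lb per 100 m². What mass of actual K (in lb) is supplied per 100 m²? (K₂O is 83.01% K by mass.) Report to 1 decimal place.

K₂O per 100 m² = 4.06 × 38% = 1.5428 lb.
Elemental K = 1.5428 × 0.8301 = 1.28068 lb per 100 m².

1.3 lb K per hundred sq m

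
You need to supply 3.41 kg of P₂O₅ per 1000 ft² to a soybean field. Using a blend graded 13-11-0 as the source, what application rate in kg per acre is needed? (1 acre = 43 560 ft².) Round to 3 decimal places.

Product per 1000 ft² = 3.41 / 11% = 31 kg.
Convert to per acre: 31 × 43.56 = 1350.36 kg.

1350.360 kg of product per acre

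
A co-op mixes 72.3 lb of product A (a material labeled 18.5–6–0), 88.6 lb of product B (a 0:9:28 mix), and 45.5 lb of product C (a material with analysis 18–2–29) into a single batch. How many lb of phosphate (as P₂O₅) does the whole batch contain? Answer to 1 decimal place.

13.2 lb P₂O₅

P₂O₅ mass = 6%×72.3 + 9%×88.6 + 2%×45.5 = 13.222 lb.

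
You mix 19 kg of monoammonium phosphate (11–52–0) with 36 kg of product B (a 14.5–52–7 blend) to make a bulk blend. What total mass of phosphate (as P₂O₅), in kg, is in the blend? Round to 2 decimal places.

P₂O₅ mass = 52%×19 + 52%×36 = 28.6 kg.

28.60 kg P₂O₅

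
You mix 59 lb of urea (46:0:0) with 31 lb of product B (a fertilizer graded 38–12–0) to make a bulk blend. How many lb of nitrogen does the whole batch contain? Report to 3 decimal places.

38.920 lb N

N mass = 46%×59 + 38%×31 = 38.92 lb.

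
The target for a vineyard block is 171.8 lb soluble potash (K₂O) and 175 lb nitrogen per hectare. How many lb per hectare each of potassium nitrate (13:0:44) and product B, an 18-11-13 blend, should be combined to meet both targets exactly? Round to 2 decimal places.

131.20 lb potassium nitrate, 877.46 lb product B

Per-hectare balance (a = potassium nitrate, b = product B):
K₂O: 0.44·a + 0.13·b = 171.8
N: 0.13·a + 0.18·b = 175
Solving simultaneously: a = 131.204, b = 877.464.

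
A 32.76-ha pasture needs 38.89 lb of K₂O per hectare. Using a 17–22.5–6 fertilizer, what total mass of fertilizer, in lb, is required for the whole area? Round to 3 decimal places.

21233.940 lb

Product per hectare = 38.89 / 6% = 648.167 lb.
Total product = 648.167 × 32.76 = 21233.94 lb.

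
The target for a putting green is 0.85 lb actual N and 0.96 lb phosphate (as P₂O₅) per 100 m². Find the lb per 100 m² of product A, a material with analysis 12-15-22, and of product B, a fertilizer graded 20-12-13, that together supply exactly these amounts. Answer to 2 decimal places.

5.77 lb product A, 0.79 lb product B

Per-100 m² balance (a = product A, b = product B):
N: 0.12·a + 0.2·b = 0.85
P₂O₅: 0.15·a + 0.12·b = 0.96
Eliminate a: (row1) − 0.12/0.15·(row2) → 0.104·b = 0.082, so b = 0.788462.
Back-substitute: a = (0.85 − 0.2·0.788462) / 0.12 = 5.76923.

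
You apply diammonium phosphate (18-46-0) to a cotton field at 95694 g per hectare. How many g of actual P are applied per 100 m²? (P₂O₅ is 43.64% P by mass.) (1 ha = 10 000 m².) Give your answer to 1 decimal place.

P₂O₅ per hectare = 95694 × 46% = 44019.2 g.
Elemental P = 44019.2 × 0.4364 = 19210 g per hectare.
Convert to per 100 m²: 19210 × 0.01 = 192.09996 g.

192.1 g P per hundred sq m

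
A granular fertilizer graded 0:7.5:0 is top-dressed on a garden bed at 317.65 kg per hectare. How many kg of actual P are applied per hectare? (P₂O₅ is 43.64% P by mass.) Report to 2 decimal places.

P₂O₅ per hectare = 317.65 × 7.5% = 23.8238 kg.
Elemental P = 23.8238 × 0.4364 = 10.3967 kg per hectare.

10.40 kg P per hectare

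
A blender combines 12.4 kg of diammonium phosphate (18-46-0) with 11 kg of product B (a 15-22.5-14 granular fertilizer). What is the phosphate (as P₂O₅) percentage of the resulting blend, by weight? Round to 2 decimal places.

34.95% P₂O₅

Total mass = 12.4 + 11 = 23.4 kg.
P₂O₅ mass = 46%×12.4 + 22.5%×11 = 8.179 kg.
% P₂O₅ = 8.179 / 23.4 = 34.953%.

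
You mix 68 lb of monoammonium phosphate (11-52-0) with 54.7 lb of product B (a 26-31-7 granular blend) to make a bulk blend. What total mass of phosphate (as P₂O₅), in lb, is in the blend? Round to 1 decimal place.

P₂O₅ mass = 52%×68 + 31%×54.7 = 52.317 lb.

52.3 lb P₂O₅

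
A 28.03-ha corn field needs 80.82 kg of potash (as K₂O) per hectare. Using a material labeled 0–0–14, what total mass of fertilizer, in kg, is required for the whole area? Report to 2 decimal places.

16181.32 kg

Product per hectare = 80.82 / 14% = 577.286 kg.
Total product = 577.286 × 28.03 = 16181.319 kg.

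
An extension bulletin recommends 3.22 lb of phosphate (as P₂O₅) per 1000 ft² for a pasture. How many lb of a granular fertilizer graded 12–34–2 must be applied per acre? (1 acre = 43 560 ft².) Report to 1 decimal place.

Product per 1000 ft² = 3.22 / 34% = 9.47059 lb.
Convert to per acre: 9.47059 × 43.56 = 412.539 lb.

412.5 lb of product per acre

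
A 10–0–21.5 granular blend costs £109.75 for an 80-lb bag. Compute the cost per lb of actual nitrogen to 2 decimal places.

N in bag = 80 × 10% = 8 lb.
Cost per lb N = £109.75 / 8 = £13.7188.

£13.72 per lb N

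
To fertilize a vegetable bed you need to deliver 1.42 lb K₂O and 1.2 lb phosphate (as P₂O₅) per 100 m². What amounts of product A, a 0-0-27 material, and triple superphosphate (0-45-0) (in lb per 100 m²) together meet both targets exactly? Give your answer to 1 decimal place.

Let a = lb of product A, b = lb of triple superphosphate (per 100 m²).
K₂O: 0.27·a + 0·b = 1.42
P₂O₅: 0·a + 0.45·b = 1.2
Solving simultaneously: a = 5.25926, b = 2.66667.

5.3 lb product A, 2.7 lb triple superphosphate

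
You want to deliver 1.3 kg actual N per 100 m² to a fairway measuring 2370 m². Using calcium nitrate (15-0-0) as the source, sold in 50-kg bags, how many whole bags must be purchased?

Product per 100 m² = 1.3 / 15% = 8.66667 kg.
Total product = 8.66667 × 2370 / 100 = 205.4 kg.
Bags = ⌈205.4 / 50⌉ = 5.

5 bags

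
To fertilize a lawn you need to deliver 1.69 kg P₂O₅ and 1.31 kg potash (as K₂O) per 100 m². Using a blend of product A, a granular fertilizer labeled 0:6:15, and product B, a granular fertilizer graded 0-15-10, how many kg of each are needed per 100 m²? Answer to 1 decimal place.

1.7 kg product A, 10.6 kg product B

With a, b = kg per 100 m² of product A and product B:
P₂O₅: 0.06·a + 0.15·b = 1.69
K₂O: 0.15·a + 0.1·b = 1.31
Solving simultaneously: a = 1.66667, b = 10.6.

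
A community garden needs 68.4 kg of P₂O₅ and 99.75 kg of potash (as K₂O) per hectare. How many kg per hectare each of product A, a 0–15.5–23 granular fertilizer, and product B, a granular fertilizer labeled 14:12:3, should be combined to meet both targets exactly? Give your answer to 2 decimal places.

432.16 kg product A, 11.80 kg product B

Let a = kg of product A, b = kg of product B (per hectare).
P₂O₅: 0.155·a + 0.12·b = 68.4
K₂O: 0.23·a + 0.03·b = 99.75
Solving simultaneously: a = 432.157, b = 11.7974.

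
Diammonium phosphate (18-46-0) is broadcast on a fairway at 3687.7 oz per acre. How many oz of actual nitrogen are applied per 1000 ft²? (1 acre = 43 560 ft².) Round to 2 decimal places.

nitrogen per acre = 3687.7 × 18% = 663.786 oz.
Convert to per 1000 ft²: 663.786 × 0.0229568 = 15.2384 oz.

15.24 oz N per thousand sq ft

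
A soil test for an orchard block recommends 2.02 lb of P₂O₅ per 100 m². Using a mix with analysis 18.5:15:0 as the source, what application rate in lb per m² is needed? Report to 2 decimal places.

Product per 100 m² = 2.02 / 15% = 13.4667 lb.
Convert to per m²: 13.4667 × 0.01 = 0.134667 lb.

0.13 lb of product per sq m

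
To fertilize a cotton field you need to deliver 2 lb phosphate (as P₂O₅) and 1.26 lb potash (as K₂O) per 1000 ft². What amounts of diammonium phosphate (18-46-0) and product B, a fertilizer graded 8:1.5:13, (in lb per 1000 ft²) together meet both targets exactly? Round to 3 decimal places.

With a, b = lb per 1000 ft² of diammonium phosphate and product B:
P₂O₅: 0.46·a + 0.015·b = 2
K₂O: 0·a + 0.13·b = 1.26
Solving simultaneously: a = 4.03177, b = 9.69231.

4.032 lb diammonium phosphate, 9.692 lb product B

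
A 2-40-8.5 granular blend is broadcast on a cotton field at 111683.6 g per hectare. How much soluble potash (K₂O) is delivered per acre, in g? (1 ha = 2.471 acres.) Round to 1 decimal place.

3841.8 g K₂O per acre

K₂O per hectare = 111683.6 × 8.5% = 9493.11 g.
Convert to per acre: 9493.11 × 0.404694 = 3841.81 g.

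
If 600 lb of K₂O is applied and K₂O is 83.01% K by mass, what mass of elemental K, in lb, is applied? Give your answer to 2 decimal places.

K = 600 × 0.8301 = 498.06 lb.

498.06 lb K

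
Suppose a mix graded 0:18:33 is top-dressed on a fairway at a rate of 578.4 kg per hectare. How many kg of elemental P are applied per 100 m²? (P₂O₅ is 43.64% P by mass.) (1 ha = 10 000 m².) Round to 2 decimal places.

0.45 kg P per hundred sq m

P₂O₅ per hectare = 578.4 × 18% = 104.112 kg.
Elemental P = 104.112 × 0.4364 = 45.4345 kg per hectare.
Convert to per 100 m²: 45.4345 × 0.01 = 0.454345 kg.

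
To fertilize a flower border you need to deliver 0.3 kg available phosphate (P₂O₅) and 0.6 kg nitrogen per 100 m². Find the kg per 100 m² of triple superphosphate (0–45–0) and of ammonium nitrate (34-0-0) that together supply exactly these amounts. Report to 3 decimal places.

With a, b = kg per 100 m² of triple superphosphate and ammonium nitrate:
P₂O₅: 0.45·a + 0·b = 0.3
N: 0·a + 0.34·b = 0.6
Solving simultaneously: a = 0.666667, b = 1.76471.

0.667 kg triple superphosphate, 1.765 kg ammonium nitrate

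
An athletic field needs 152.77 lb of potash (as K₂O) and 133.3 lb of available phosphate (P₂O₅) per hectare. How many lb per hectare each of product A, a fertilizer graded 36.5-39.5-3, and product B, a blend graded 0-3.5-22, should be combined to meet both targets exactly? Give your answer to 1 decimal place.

Per-hectare balance (a = product A, b = product B):
K₂O: 0.03·a + 0.22·b = 152.77
P₂O₅: 0.395·a + 0.035·b = 133.3
Eliminate a: (row1) − 0.03/0.395·(row2) → 0.217342·b = 142.646, so b = 656.321.
Back-substitute: a = (152.77 − 0.22·656.321) / 0.03 = 279.313.

279.3 lb product A, 656.3 lb product B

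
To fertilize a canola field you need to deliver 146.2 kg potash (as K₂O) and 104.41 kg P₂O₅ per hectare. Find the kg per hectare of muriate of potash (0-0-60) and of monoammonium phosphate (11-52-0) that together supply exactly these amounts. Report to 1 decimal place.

243.7 kg muriate of potash, 200.8 kg monoammonium phosphate

Let a = kg of muriate of potash, b = kg of monoammonium phosphate (per hectare).
K₂O: 0.6·a + 0·b = 146.2
P₂O₅: 0·a + 0.52·b = 104.41
Solving simultaneously: a = 243.667, b = 200.788.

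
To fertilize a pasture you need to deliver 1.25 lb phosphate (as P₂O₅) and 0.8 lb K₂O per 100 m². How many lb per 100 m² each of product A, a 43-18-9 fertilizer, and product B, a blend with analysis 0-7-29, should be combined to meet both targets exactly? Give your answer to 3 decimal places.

6.678 lb product A, 0.686 lb product B

Let a = lb of product A, b = lb of product B (per 100 m²).
P₂O₅: 0.18·a + 0.07·b = 1.25
K₂O: 0.09·a + 0.29·b = 0.8
Eliminate a: (row1) − 0.18/0.09·(row2) → -0.51·b = -0.35, so b = 0.686275.
Back-substitute: a = (1.25 − 0.07·0.686275) / 0.18 = 6.67756.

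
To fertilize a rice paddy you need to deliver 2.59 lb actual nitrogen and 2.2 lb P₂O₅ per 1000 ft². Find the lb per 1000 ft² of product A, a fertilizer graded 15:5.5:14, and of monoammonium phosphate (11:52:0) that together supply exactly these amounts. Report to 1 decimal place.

Per-1000 ft² balance (a = product A, b = monoammonium phosphate):
N: 0.15·a + 0.11·b = 2.59
P₂O₅: 0.055·a + 0.52·b = 2.2
Eliminate b: (row1) − 0.11/0.52·(row2) → 0.138365·a = 2.12462, so a = 15.3551.
Then b = (2.2 − 0.055·15.3551) / 0.52 = 2.60667.

15.4 lb product A, 2.6 lb monoammonium phosphate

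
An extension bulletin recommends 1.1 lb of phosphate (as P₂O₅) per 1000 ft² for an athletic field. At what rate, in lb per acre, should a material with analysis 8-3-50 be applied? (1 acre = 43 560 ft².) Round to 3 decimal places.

Product per 1000 ft² = 1.1 / 3% = 36.6667 lb.
Convert to per acre: 36.6667 × 43.56 = 1597.2 lb.

1597.200 lb of product per acre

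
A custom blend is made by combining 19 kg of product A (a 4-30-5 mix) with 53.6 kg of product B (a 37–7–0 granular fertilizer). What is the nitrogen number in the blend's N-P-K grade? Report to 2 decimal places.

28.36% N

Total mass = 19 + 53.6 = 72.6 kg.
N mass = 4%×19 + 37%×53.6 = 20.592 kg.
% N = 20.592 / 72.6 = 28.3636%.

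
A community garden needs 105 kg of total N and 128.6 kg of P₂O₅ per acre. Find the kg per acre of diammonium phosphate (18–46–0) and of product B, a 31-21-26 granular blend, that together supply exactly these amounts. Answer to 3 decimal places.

Let a = kg of diammonium phosphate, b = kg of product B (per acre).
N: 0.18·a + 0.31·b = 105
P₂O₅: 0.46·a + 0.21·b = 128.6
Eliminate b: (row1) − 0.31/0.21·(row2) → -0.499048·a = -84.8381, so a = 170.
Then b = (128.6 − 0.46·170) / 0.21 = 240.

170.000 kg diammonium phosphate, 240.000 kg product B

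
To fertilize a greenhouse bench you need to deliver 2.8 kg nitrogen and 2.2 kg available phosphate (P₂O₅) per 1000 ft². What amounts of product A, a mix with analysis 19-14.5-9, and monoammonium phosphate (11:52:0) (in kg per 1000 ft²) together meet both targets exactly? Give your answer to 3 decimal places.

14.653 kg product A, 0.145 kg monoammonium phosphate

Let a = kg of product A, b = kg of monoammonium phosphate (per 1000 ft²).
N: 0.19·a + 0.11·b = 2.8
P₂O₅: 0.145·a + 0.52·b = 2.2
From row1: a = (2.8 − 0.11·b) / 0.19.
Into row2: 0.145·(2.8 − 0.11·b)/0.19 + 0.52·b = 2.2 → b = 0.14484, a = 14.65299.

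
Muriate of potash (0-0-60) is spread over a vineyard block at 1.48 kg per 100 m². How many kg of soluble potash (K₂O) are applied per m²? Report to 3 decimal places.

0.009 kg K₂O per sq m

K₂O per 100 m² = 1.48 × 60% = 0.888 kg.
Convert to per m²: 0.888 × 0.01 = 0.00888 kg.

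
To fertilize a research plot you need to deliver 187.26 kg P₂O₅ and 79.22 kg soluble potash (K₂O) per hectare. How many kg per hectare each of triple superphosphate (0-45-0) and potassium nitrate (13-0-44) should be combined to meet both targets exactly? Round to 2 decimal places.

416.13 kg triple superphosphate, 180.05 kg potassium nitrate

Let a = kg of triple superphosphate, b = kg of potassium nitrate (per hectare).
P₂O₅: 0.45·a + 0·b = 187.26
K₂O: 0·a + 0.44·b = 79.22
Solving simultaneously: a = 416.133, b = 180.045.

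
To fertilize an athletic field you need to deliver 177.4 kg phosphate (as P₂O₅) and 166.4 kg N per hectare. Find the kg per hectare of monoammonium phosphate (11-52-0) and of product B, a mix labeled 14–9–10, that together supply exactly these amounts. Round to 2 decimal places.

156.76 kg monoammonium phosphate, 1065.41 kg product B

Per-hectare balance (a = monoammonium phosphate, b = product B):
P₂O₅: 0.52·a + 0.09·b = 177.4
N: 0.11·a + 0.14·b = 166.4
Solving simultaneously: a = 156.757, b = 1065.405.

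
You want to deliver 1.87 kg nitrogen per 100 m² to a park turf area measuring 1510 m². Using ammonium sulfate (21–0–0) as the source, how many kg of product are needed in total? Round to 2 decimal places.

Product per 100 m² = 1.87 / 21% = 8.90476 kg.
Total product = 8.90476 × 1510 / 100 = 134.462 kg.

134.46 kg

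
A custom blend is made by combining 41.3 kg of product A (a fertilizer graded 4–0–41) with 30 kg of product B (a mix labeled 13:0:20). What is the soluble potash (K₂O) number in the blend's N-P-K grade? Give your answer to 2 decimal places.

Total mass = 41.3 + 30 = 71.3 kg.
K₂O mass = 41%×41.3 + 20%×30 = 22.933 kg.
% K₂O = 22.933 / 71.3 = 32.1641%.

32.16% K₂O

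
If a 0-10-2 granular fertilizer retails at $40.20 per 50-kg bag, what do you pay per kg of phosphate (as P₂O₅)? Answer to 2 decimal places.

P₂O₅ in bag = 50 × 10% = 5 kg.
Cost per kg P₂O₅ = $40.20 / 5 = $8.0400.

$8.04 per kg P₂O₅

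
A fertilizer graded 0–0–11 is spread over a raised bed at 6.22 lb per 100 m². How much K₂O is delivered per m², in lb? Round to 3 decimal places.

K₂O per 100 m² = 6.22 × 11% = 0.6842 lb.
Convert to per m²: 0.6842 × 0.01 = 0.006842 lb.

0.007 lb K₂O per sq m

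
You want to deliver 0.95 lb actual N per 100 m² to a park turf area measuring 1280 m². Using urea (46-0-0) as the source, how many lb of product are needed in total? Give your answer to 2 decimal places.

Product per 100 m² = 0.95 / 46% = 2.06522 lb.
Total product = 2.06522 × 1280 / 100 = 26.4348 lb.

26.43 lb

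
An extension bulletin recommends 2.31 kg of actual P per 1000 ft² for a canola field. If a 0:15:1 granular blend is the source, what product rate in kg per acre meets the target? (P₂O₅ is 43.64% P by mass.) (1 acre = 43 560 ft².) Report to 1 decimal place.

1537.2 kg of product per acre

As P₂O₅: 2.31 / 0.4364 = 5.29331 kg per 1000 ft².
Product per 1000 ft² = 5.29331 / 15% = 35.2887 kg.
Convert to per acre: 35.2887 × 43.56 = 1537.18 kg.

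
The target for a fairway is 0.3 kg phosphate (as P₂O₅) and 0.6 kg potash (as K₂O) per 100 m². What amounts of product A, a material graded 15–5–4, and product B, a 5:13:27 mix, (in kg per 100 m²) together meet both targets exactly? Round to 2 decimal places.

With a, b = kg per 100 m² of product A and product B:
P₂O₅: 0.05·a + 0.13·b = 0.3
K₂O: 0.04·a + 0.27·b = 0.6
From row1: a = (0.3 − 0.13·b) / 0.05.
Into row2: 0.04·(0.3 − 0.13·b)/0.05 + 0.27·b = 0.6 → b = 2.16867, a = 0.361446.

0.36 kg product A, 2.17 kg product B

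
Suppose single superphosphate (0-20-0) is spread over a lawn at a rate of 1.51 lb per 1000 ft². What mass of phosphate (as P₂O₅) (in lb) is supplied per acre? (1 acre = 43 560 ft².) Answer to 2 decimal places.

P₂O₅ per 1000 ft² = 1.51 × 20% = 0.302 lb.
Convert to per acre: 0.302 × 43.56 = 13.1551 lb.

13.16 lb P₂O₅ per acre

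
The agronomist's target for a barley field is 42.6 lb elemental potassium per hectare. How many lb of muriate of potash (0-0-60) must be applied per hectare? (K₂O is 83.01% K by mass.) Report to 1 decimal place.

As K₂O: 42.6 / 0.8301 = 51.3191 lb per hectare.
Product per hectare = 51.3191 / 60% = 85.5319 lb.

85.5 lb of product per hectare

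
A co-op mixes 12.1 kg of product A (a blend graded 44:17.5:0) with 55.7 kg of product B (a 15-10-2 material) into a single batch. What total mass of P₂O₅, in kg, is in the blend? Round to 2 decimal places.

P₂O₅ mass = 17.5%×12.1 + 10%×55.7 = 7.6875 kg.

7.69 kg P₂O₅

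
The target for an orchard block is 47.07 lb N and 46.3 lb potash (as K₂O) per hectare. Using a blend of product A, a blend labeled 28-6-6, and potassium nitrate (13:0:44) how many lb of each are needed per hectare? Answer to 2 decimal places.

127.31 lb product A, 87.87 lb potassium nitrate

Per-hectare balance (a = product A, b = potassium nitrate):
N: 0.28·a + 0.13·b = 47.07
K₂O: 0.06·a + 0.44·b = 46.3
Solving simultaneously: a = 127.312, b = 87.8666.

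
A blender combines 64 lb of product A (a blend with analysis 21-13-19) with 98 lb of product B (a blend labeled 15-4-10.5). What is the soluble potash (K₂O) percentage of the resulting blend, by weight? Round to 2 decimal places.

Total mass = 64 + 98 = 162 lb.
K₂O mass = 19%×64 + 10.5%×98 = 22.45 lb.
% K₂O = 22.45 / 162 = 13.858%.

13.86% K₂O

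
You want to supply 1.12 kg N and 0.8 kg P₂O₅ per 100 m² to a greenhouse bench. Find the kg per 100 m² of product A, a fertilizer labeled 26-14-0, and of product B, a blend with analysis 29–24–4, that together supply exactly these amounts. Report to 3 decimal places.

1.688 kg product A, 2.349 kg product B

With a, b = kg per 100 m² of product A and product B:
N: 0.26·a + 0.29·b = 1.12
P₂O₅: 0.14·a + 0.24·b = 0.8
Eliminate a: (row1) − 0.26/0.14·(row2) → -0.155714·b = -0.365714, so b = 2.34862.
Back-substitute: a = (1.12 − 0.29·2.34862) / 0.26 = 1.68807.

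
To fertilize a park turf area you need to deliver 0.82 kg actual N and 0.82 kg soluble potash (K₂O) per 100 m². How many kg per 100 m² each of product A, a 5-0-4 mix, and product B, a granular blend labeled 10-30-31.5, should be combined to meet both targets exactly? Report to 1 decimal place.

Per-100 m² balance (a = product A, b = product B):
N: 0.05·a + 0.1·b = 0.82
K₂O: 0.04·a + 0.315·b = 0.82
Eliminate b: (row1) − 0.1/0.315·(row2) → 0.0373016·a = 0.559683, so a = 15.0043.
Then b = (0.82 − 0.04·15.0043) / 0.315 = 0.697872.

15.0 kg product A, 0.7 kg product B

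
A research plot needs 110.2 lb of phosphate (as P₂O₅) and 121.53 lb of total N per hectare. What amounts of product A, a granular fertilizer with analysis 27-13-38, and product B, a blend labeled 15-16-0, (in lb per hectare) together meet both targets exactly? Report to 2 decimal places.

With a, b = lb per hectare of product A and product B:
P₂O₅: 0.13·a + 0.16·b = 110.2
N: 0.27·a + 0.15·b = 121.53
Solving simultaneously: a = 122.987, b = 588.823.

122.99 lb product A, 588.82 lb product B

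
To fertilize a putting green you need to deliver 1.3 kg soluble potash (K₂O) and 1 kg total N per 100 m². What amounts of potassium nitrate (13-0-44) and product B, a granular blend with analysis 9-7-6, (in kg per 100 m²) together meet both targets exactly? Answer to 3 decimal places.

1.792 kg potassium nitrate, 8.522 kg product B

Let a = kg of potassium nitrate, b = kg of product B (per 100 m²).
K₂O: 0.44·a + 0.06·b = 1.3
N: 0.13·a + 0.09·b = 1
From row1: a = (1.3 − 0.06·b) / 0.44.
Into row2: 0.13·(1.3 − 0.06·b)/0.44 + 0.09·b = 1 → b = 8.52201, a = 1.79245.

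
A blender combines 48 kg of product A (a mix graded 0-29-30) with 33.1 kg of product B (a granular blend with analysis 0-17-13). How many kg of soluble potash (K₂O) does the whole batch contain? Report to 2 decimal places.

K₂O mass = 30%×48 + 13%×33.1 = 18.703 kg.

18.70 kg K₂O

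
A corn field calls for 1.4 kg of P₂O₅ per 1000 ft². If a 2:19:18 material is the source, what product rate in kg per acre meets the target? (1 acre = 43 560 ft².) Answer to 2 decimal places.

320.97 kg of product per acre

Product per 1000 ft² = 1.4 / 19% = 7.36842 kg.
Convert to per acre: 7.36842 × 43.56 = 320.968 kg.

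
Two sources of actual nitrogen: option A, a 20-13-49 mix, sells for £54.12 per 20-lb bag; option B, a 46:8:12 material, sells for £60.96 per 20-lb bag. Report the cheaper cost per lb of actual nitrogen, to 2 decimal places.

option A: N per bag = 20 × 20% = 4 lb; cost = 54.12 / 4 = £13.5300/lb N.
option B: N per bag = 20 × 46% = 9.2 lb; cost = 60.96 / 9.2 = £6.6261/lb N.
option B is cheaper.

£6.63 per lb N (option B)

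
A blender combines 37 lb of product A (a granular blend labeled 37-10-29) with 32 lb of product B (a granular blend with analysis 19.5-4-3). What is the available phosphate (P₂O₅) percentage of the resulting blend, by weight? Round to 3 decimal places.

7.217% P₂O₅

Total mass = 37 + 32 = 69 lb.
P₂O₅ mass = 10%×37 + 4%×32 = 4.98 lb.
% P₂O₅ = 4.98 / 69 = 7.21739%.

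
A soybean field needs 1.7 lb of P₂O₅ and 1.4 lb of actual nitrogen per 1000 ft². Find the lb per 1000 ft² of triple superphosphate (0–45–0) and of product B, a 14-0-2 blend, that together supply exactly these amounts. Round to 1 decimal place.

3.8 lb triple superphosphate, 10.0 lb product B

Let a = lb of triple superphosphate, b = lb of product B (per 1000 ft²).
P₂O₅: 0.45·a + 0·b = 1.7
N: 0·a + 0.14·b = 1.4
Solving simultaneously: a = 3.77778, b = 10.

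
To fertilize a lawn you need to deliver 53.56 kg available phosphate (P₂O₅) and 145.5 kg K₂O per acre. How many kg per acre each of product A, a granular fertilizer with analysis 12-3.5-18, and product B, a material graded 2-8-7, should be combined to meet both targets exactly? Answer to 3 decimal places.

Per-acre balance (a = product A, b = product B):
P₂O₅: 0.035·a + 0.08·b = 53.56
K₂O: 0.18·a + 0.07·b = 145.5
Solving simultaneously: a = 660.31799, b = 380.6109.

660.318 kg product A, 380.611 kg product B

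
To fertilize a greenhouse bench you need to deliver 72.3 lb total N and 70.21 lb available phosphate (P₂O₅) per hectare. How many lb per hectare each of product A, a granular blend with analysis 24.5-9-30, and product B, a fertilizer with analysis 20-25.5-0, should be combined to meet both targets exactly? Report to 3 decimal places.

With a, b = lb per hectare of product A and product B:
N: 0.245·a + 0.2·b = 72.3
P₂O₅: 0.09·a + 0.255·b = 70.21
From row1: a = (72.3 − 0.2·b) / 0.245.
Into row2: 0.09·(72.3 − 0.2·b)/0.245 + 0.255·b = 70.21 → b = 240.4598, a = 98.8083.

98.808 lb product A, 240.460 lb product B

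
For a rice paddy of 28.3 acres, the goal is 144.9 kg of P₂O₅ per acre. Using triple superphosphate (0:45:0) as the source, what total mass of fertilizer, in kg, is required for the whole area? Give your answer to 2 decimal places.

9112.60 kg

Product per acre = 144.9 / 45% = 322 kg.
Total product = 322 × 28.3 = 9112.6 kg.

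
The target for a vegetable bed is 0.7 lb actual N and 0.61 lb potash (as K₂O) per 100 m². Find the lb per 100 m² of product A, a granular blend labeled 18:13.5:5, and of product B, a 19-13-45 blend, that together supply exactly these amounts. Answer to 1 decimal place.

2.8 lb product A, 1.0 lb product B

Let a = lb of product A, b = lb of product B (per 100 m²).
N: 0.18·a + 0.19·b = 0.7
K₂O: 0.05·a + 0.45·b = 0.61
Eliminate a: (row1) − 0.18/0.05·(row2) → -1.43·b = -1.496, so b = 1.04615.
Back-substitute: a = (0.7 − 0.19·1.04615) / 0.18 = 2.78462.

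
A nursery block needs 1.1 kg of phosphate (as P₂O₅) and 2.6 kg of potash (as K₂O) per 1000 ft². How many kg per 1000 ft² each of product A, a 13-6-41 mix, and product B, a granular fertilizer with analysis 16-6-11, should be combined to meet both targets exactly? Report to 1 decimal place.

With a, b = kg per 1000 ft² of product A and product B:
P₂O₅: 0.06·a + 0.06·b = 1.1
K₂O: 0.41·a + 0.11·b = 2.6
From row1: a = (1.1 − 0.06·b) / 0.06.
Into row2: 0.41·(1.1 − 0.06·b)/0.06 + 0.11·b = 2.6 → b = 16.3889, a = 1.94444.

1.9 kg product A, 16.4 kg product B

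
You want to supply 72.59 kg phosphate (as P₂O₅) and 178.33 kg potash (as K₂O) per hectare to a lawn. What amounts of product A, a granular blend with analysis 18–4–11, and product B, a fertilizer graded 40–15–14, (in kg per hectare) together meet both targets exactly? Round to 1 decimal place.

1521.7 kg product A, 78.1 kg product B

With a, b = kg per hectare of product A and product B:
P₂O₅: 0.04·a + 0.15·b = 72.59
K₂O: 0.11·a + 0.14·b = 178.33
Solving simultaneously: a = 1521.73, b = 78.1376.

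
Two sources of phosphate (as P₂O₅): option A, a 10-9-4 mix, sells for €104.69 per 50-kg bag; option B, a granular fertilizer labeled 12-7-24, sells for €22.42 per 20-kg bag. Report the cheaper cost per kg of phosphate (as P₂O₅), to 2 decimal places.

option A: P₂O₅ per bag = 50 × 9% = 4.5 kg; cost = 104.69 / 4.5 = €23.2644/kg P₂O₅.
option B: P₂O₅ per bag = 20 × 7% = 1.4 kg; cost = 22.42 / 1.4 = €16.0143/kg P₂O₅.
option B is cheaper.

€16.01 per kg P₂O₅ (option B)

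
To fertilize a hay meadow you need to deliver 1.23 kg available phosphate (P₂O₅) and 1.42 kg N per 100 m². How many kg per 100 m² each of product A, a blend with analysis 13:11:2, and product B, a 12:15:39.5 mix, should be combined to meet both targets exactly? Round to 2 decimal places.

Let a = kg of product A, b = kg of product B (per 100 m²).
P₂O₅: 0.11·a + 0.15·b = 1.23
N: 0.13·a + 0.12·b = 1.42
Eliminate b: (row1) − 0.15/0.12·(row2) → -0.0525·a = -0.545, so a = 10.381.
Then b = (1.42 − 0.13·10.381) / 0.12 = 0.587302.

10.38 kg product A, 0.59 kg product B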